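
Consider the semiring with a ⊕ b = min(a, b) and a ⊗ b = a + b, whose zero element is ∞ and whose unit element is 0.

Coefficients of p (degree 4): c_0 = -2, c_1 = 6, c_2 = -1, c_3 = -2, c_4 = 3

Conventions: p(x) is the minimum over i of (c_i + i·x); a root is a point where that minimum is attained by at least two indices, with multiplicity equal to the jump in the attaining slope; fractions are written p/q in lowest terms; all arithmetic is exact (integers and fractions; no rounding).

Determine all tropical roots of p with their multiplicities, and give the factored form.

hull edge (i=0, c=-2) to (i=3, c=-2): slope 0, span 3
hull edge (i=3, c=-2) to (i=4, c=3): slope 5, span 1
Factored form: p(x) = 3 ⊗ (x ⊕ (-5)) ⊗ (x ⊕ 0) ⊗ (x ⊕ 0) ⊗ (x ⊕ 0)
Answer: roots = -5 (mult 1), 0 (mult 3)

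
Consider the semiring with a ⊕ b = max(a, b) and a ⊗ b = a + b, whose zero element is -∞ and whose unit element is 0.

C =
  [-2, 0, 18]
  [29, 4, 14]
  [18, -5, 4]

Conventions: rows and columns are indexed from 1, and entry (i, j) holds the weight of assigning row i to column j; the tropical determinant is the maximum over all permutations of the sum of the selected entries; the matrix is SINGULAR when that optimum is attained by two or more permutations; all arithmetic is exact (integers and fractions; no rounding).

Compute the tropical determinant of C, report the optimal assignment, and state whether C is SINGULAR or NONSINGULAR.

σ = (1, 2, 3): (-2) + 4 + 4 = 6
σ = (1, 3, 2): (-2) + 14 + (-5) = 7
σ = (2, 1, 3): 0 + 29 + 4 = 33
σ = (2, 3, 1): 0 + 14 + 18 = 32
σ = (3, 1, 2): 18 + 29 + (-5) = 42
σ = (3, 2, 1): 18 + 4 + 18 = 40
Optimal value attained by: σ = (3, 1, 2).
Answer: det⊕(C) = 42; verdict: NONSINGULAR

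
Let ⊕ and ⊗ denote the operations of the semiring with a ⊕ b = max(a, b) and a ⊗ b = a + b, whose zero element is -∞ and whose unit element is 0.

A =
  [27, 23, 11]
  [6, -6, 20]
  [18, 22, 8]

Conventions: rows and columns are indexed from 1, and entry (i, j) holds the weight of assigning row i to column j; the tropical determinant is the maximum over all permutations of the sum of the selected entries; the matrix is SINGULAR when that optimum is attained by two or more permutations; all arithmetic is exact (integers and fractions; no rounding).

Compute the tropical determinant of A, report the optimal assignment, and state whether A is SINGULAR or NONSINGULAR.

σ = (1, 2, 3): 27 + (-6) + 8 = 29
σ = (1, 3, 2): 27 + 20 + 22 = 69
σ = (2, 1, 3): 23 + 6 + 8 = 37
σ = (2, 3, 1): 23 + 20 + 18 = 61
σ = (3, 1, 2): 11 + 6 + 22 = 39
σ = (3, 2, 1): 11 + (-6) + 18 = 23
Optimal value attained by: σ = (1, 3, 2).
Answer: det⊕(A) = 69; verdict: NONSINGULAR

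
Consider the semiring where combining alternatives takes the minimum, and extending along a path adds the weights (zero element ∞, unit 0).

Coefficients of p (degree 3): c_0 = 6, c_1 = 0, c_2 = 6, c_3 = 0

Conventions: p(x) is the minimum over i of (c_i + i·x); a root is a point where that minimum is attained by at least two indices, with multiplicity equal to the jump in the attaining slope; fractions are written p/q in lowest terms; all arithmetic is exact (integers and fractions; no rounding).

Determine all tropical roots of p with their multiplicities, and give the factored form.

hull edge (i=0, c=6) to (i=1, c=0): slope -6, span 1
hull edge (i=1, c=0) to (i=3, c=0): slope 0, span 2
Factored form: p(x) = 0 ⊗ (x ⊕ 0) ⊗ (x ⊕ 0) ⊗ (x ⊕ 6)
Answer: roots = 0 (mult 2), 6 (mult 1)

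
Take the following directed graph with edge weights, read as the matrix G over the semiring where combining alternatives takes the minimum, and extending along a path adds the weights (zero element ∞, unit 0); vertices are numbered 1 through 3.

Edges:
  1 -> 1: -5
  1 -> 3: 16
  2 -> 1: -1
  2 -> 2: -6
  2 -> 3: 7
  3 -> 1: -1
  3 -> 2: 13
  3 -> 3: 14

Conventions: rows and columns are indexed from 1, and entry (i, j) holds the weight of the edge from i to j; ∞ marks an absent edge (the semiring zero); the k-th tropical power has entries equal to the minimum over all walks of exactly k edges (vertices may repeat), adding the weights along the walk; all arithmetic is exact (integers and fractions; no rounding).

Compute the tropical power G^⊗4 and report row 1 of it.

G^⊗2:
  [-10, 29, 11]
  [-7, -12, 1]
  [-6, 7, 15]
G^⊗3:
  [-15, 23, 6]
  [-13, -18, -5]
  [-11, 1, 10]
G^⊗4:
  [-20, 17, 1]
  [-19, -24, -11]
  [-16, -5, 5]
Answer: row 1 of G^⊗4 = [-20, 17, 1]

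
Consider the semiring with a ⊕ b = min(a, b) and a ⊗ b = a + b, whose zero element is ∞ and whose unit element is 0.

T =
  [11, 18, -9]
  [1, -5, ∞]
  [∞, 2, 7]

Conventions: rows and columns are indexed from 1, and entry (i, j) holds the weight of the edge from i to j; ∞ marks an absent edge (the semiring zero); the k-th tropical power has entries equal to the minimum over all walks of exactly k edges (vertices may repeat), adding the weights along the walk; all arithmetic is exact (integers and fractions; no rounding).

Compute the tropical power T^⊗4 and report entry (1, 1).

T^⊗2:
  [19, -7, -2]
  [-4, -10, -8]
  [3, -3, 14]
T^⊗3:
  [-6, -12, 5]
  [-9, -15, -13]
  [-2, -8, -6]
T^⊗4:
  [-11, -17, -15]
  [-14, -20, -18]
  [-7, -13, -11]
Key observation: the optimum is the walk 1->3->2->2->1, with weight (-9) + 2 + (-5) + 1 = -11.
Optimal value attained by: walk 1->3->2->2->1.
Answer: (T^⊗4)[1][1] = -11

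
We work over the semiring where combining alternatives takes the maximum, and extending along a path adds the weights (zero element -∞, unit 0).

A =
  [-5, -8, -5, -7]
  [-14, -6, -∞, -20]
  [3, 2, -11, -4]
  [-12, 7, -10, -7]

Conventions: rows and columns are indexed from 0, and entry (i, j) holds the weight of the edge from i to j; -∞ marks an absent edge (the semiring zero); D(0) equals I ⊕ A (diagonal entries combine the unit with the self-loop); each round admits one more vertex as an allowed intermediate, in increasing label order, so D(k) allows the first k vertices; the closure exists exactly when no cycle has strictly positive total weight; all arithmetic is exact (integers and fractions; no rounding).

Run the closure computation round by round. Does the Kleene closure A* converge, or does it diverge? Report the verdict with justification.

D(0):
  [0, -8, -5, -7]
  [-14, 0, -∞, -20]
  [3, 2, 0, -4]
  [-12, 7, -10, 0]
D(1):
  [0, -8, -5, -7]
  [-14, 0, -19, -20]
  [3, 2, 0, -4]
  [-12, 7, -10, 0]
D(2):
  [0, -8, -5, -7]
  [-14, 0, -19, -20]
  [3, 2, 0, -4]
  [-7, 7, -10, 0]
D(3):
  [0, -3, -5, -7]
  [-14, 0, -19, -20]
  [3, 2, 0, -4]
  [-7, 7, -10, 0]
D(4):
  [0, 0, -5, -7]
  [-14, 0, -19, -20]
  [3, 3, 0, -4]
  [-7, 7, -10, 0]
Key observation: every diagonal entry stays at the unit through all rounds, so no improving cycle exists.
Answer: CONVERGES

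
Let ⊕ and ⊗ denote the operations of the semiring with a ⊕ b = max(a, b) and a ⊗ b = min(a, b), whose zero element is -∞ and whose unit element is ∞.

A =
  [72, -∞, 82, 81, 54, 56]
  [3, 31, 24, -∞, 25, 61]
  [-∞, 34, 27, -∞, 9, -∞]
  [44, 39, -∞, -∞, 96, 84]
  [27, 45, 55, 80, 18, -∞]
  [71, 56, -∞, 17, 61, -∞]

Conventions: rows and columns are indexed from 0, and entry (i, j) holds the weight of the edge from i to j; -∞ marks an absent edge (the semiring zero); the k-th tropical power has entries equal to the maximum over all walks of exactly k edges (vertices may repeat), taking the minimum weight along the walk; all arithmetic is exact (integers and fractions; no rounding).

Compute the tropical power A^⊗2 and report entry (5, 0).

A^⊗2:
  [72, 56, 72, 72, 81, 81]
  [61, 56, 25, 25, 61, 31]
  [9, 31, 27, 9, 25, 34]
  [71, 56, 55, 80, 61, 44]
  [44, 39, 27, 27, 80, 80]
  [71, 45, 71, 71, 54, 56]
Key observation: the optimum is the walk 5->0->0, with weight 71 min 72 = 71.
Optimal value attained by: walk 5->0->0.
Answer: (A^⊗2)[5][0] = 71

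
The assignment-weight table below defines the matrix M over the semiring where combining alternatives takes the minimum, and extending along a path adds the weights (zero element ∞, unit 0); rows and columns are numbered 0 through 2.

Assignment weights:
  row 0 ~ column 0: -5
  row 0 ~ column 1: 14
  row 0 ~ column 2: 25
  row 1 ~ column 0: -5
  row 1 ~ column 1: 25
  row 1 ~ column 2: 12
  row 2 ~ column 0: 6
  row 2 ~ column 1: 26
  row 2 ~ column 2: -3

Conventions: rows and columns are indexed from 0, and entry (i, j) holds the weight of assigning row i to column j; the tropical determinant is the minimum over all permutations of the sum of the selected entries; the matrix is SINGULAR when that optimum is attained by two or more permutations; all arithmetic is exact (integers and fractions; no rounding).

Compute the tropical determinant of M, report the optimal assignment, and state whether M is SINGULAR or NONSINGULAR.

σ = (0, 1, 2): (-5) + 25 + (-3) = 17
σ = (0, 2, 1): (-5) + 12 + 26 = 33
σ = (1, 0, 2): 14 + (-5) + (-3) = 6
σ = (1, 2, 0): 14 + 12 + 6 = 32
σ = (2, 0, 1): 25 + (-5) + 26 = 46
σ = (2, 1, 0): 25 + 25 + 6 = 56
Optimal value attained by: σ = (1, 0, 2).
Answer: det⊕(M) = 6; verdict: NONSINGULAR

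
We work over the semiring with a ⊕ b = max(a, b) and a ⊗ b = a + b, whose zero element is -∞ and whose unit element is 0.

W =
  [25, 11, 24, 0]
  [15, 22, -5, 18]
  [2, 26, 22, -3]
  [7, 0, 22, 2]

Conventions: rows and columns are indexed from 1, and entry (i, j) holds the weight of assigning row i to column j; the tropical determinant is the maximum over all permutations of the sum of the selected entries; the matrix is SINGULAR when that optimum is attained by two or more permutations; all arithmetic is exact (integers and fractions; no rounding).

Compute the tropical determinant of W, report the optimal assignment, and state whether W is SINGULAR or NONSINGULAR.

σ = (1, 2, 3, 4): 25 + 22 + 22 + 2 = 71
σ = (1, 2, 4, 3): 25 + 22 + (-3) + 22 = 66
σ = (1, 3, 2, 4): 25 + (-5) + 26 + 2 = 48
σ = (1, 3, 4, 2): 25 + (-5) + (-3) + 0 = 17
σ = (1, 4, 2, 3): 25 + 18 + 26 + 22 = 91
σ = (1, 4, 3, 2): 25 + 18 + 22 + 0 = 65
σ = (2, 1, 3, 4): 11 + 15 + 22 + 2 = 50
σ = (2, 1, 4, 3): 11 + 15 + (-3) + 22 = 45
σ = (2, 3, 1, 4): 11 + (-5) + 2 + 2 = 10
σ = (2, 3, 4, 1): 11 + (-5) + (-3) + 7 = 10
σ = (2, 4, 1, 3): 11 + 18 + 2 + 22 = 53
σ = (2, 4, 3, 1): 11 + 18 + 22 + 7 = 58
σ = (3, 1, 2, 4): 24 + 15 + 26 + 2 = 67
σ = (3, 1, 4, 2): 24 + 15 + (-3) + 0 = 36
σ = (3, 2, 1, 4): 24 + 22 + 2 + 2 = 50
σ = (3, 2, 4, 1): 24 + 22 + (-3) + 7 = 50
σ = (3, 4, 1, 2): 24 + 18 + 2 + 0 = 44
σ = (3, 4, 2, 1): 24 + 18 + 26 + 7 = 75
σ = (4, 1, 2, 3): 0 + 15 + 26 + 22 = 63
σ = (4, 1, 3, 2): 0 + 15 + 22 + 0 = 37
σ = (4, 2, 1, 3): 0 + 22 + 2 + 22 = 46
σ = (4, 2, 3, 1): 0 + 22 + 22 + 7 = 51
σ = (4, 3, 1, 2): 0 + (-5) + 2 + 0 = -3
σ = (4, 3, 2, 1): 0 + (-5) + 26 + 7 = 28
Optimal value attained by: σ = (1, 4, 2, 3).
Answer: det⊕(W) = 91; verdict: NONSINGULAR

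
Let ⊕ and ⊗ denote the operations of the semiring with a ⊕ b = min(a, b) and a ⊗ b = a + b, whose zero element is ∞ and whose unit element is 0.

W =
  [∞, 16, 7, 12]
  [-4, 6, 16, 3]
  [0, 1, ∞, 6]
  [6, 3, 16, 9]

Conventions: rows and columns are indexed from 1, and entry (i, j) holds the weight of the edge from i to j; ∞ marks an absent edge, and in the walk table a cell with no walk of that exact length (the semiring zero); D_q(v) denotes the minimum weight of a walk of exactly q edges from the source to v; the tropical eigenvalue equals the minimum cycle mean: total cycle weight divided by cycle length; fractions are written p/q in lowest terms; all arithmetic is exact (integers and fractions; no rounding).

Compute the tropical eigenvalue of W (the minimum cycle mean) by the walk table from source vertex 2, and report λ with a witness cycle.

q=0: [∞, 0, ∞, ∞]
q=1: [-4, 6, 16, 3]
q=2: [2, 6, 3, 8]
q=3: [2, 4, 9, 9]
q=4: [0, 10, 9, 7]
Optimal cycle mean attained by: cycle 1->3->2->1, total 7 + 1 + (-4), length 3.
Answer: λ = 4/3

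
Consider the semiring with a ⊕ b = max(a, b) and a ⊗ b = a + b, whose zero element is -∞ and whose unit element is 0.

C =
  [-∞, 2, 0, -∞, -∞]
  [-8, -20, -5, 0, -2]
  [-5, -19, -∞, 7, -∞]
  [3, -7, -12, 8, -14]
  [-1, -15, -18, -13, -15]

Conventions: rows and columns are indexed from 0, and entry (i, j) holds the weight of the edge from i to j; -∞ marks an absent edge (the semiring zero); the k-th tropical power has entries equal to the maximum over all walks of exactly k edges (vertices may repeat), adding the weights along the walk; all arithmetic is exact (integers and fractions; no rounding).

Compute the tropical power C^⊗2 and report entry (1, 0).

C^⊗2:
  [-5, -18, -3, 7, 0]
  [3, -6, -8, 8, -14]
  [10, 0, -5, 15, -7]
  [11, 5, 3, 16, -6]
  [-10, 1, -1, -5, -17]
Key observation: the optimum is the walk 1->3->0, with weight 0 + 3 = 3.
Optimal value attained by: walk 1->3->0.
Answer: (C^⊗2)[1][0] = 3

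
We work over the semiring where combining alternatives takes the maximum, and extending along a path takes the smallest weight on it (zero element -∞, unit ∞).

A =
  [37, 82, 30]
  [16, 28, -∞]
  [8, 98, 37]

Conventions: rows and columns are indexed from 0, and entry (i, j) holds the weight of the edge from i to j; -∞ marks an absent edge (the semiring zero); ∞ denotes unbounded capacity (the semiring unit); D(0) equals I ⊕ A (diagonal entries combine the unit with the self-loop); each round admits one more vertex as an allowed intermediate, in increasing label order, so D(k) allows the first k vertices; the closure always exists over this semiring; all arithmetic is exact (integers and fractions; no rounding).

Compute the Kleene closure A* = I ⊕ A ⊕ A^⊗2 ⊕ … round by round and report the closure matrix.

D(0):
  [∞, 82, 30]
  [16, ∞, -∞]
  [8, 98, ∞]
D(1):
  [∞, 82, 30]
  [16, ∞, 16]
  [8, 98, ∞]
D(2):
  [∞, 82, 30]
  [16, ∞, 16]
  [16, 98, ∞]
D(3):
  [∞, 82, 30]
  [16, ∞, 16]
  [16, 98, ∞]
Answer: A* = [[∞, 82, 30], [16, ∞, 16], [16, 98, ∞]]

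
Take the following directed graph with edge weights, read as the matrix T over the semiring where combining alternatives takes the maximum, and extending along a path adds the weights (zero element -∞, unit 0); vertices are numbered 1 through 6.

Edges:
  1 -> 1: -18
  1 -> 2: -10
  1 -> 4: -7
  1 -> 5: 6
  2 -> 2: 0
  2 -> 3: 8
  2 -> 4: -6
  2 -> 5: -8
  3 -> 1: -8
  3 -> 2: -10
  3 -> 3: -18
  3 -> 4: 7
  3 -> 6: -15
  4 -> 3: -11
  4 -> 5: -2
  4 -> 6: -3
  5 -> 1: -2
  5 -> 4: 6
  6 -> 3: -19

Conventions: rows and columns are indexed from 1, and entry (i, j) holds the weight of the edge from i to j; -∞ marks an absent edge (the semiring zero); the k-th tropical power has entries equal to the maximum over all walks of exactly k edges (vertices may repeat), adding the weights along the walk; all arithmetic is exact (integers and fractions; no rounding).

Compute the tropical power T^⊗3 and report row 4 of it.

T^⊗2:
  [4, -10, -2, 12, -9, -10]
  [0, 0, 8, 15, -8, -7]
  [-26, -10, -2, -11, 5, 4]
  [-4, -21, -22, 4, -∞, -26]
  [-20, -12, -5, -9, 4, 3]
  [-27, -29, -37, -12, -∞, -34]
T^⊗3:
  [-10, -6, 1, 5, 10, 9]
  [0, 0, 8, 15, 13, 12]
  [3, -10, -2, 11, -13, -14]
  [-22, -14, -7, -11, 2, 1]
  [2, -12, -4, 10, -11, -12]
  [-45, -29, -21, -30, -14, -15]
Answer: row 4 of T^⊗3 = [-22, -14, -7, -11, 2, 1]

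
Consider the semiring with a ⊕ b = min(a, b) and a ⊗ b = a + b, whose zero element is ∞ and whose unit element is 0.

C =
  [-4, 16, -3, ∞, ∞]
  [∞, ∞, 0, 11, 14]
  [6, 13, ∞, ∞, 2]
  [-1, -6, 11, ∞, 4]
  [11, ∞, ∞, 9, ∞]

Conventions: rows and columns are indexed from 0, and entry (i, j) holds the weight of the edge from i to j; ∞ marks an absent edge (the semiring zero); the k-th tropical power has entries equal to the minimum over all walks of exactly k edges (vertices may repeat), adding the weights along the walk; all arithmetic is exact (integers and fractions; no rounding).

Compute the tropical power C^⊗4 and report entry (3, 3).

C^⊗2:
  [-8, 10, -7, 27, -1]
  [6, 5, 22, 23, 2]
  [2, 22, 3, 11, 27]
  [-5, 15, -6, 5, 8]
  [7, 3, 8, ∞, 13]
C^⊗3:
  [-12, 6, -11, 8, -5]
  [2, 17, 3, 11, 19]
  [-2, 5, -1, 33, 5]
  [-9, -1, -8, 17, -4]
  [3, 21, 3, 14, 10]
C^⊗4:
  [-16, 2, -15, 4, -9]
  [-2, 5, -1, 28, 5]
  [-6, 12, -5, 14, 1]
  [-13, 5, -12, 5, -6]
  [-1, 8, 0, 19, 5]
Key observation: the optimum is the walk 3->1->2->4->3, with weight (-6) + 0 + 2 + 9 = 5.
Optimal value attained by: walk 3->1->2->4->3.
Answer: (C^⊗4)[3][3] = 5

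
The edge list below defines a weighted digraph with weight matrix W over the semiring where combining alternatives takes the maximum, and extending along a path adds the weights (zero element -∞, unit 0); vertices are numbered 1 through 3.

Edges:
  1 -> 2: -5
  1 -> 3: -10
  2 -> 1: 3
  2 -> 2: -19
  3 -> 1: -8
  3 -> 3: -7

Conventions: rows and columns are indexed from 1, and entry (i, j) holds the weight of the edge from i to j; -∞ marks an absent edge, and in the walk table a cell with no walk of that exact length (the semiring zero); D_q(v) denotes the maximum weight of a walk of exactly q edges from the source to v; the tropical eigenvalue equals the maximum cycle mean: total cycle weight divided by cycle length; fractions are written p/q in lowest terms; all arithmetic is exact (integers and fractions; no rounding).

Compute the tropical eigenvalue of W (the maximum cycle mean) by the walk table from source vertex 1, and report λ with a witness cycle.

q=0: [0, -∞, -∞]
q=1: [-∞, -5, -10]
q=2: [-2, -24, -17]
q=3: [-21, -7, -12]
Optimal cycle mean attained by: cycle 1->2->1, total (-5) + 3, length 2.
Answer: λ = -1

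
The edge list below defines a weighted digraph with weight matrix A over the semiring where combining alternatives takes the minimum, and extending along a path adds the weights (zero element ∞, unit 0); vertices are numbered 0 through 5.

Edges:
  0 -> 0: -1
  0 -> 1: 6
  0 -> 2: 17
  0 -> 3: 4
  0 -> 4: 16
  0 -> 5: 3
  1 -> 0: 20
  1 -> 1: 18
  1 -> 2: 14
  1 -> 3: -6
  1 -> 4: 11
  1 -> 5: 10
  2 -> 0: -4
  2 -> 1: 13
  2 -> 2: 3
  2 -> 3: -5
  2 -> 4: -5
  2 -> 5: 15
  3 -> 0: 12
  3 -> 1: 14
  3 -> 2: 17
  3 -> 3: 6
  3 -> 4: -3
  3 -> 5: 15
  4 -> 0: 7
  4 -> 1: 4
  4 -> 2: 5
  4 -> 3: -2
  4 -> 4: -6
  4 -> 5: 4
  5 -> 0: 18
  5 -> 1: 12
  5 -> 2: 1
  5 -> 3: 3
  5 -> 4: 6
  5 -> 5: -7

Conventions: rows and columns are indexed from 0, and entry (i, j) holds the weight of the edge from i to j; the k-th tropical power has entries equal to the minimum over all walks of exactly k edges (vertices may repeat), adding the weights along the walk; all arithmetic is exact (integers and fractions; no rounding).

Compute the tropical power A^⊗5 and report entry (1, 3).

A^⊗2:
  [-2, 5, 4, 0, 1, -4]
  [6, 8, 11, 0, -9, 3]
  [-5, -1, 0, -7, -11, -1]
  [4, 1, 2, -5, -9, 1]
  [1, -2, -1, -8, -12, -3]
  [-3, 5, -6, -4, -4, -14]
A^⊗3:
  [-3, 4, -3, -1, -5, -11]
  [-2, -5, -4, -11, -15, -5]
  [-6, -7, -6, -13, -17, -8]
  [-2, -5, -4, -11, -15, -6]
  [-5, -8, -7, -14, -18, -10]
  [-10, -2, -13, -11, -11, -21]
A^⊗4:
  [-7, -1, -10, -8, -11, -18]
  [-8, -11, -10, -17, -21, -12]
  [-10, -13, -12, -19, -23, -15]
  [-8, -11, -10, -17, -21, -13]
  [-11, -14, -13, -20, -24, -17]
  [-17, -9, -20, -18, -18, -28]
A^⊗5:
  [-14, -7, -17, -15, -17, -25]
  [-14, -17, -16, -23, -27, -19]
  [-16, -19, -18, -25, -29, -22]
  [-14, -17, -16, -23, -27, -20]
  [-17, -20, -19, -26, -30, -24]
  [-24, -16, -27, -25, -25, -35]
Key observation: the optimum is the walk 1->3->4->4->4->3, with weight (-6) + (-3) + (-6) + (-6) + (-2) = -23.
Optimal value attained by: walk 1->3->4->4->4->3.
Answer: (A^⊗5)[1][3] = -23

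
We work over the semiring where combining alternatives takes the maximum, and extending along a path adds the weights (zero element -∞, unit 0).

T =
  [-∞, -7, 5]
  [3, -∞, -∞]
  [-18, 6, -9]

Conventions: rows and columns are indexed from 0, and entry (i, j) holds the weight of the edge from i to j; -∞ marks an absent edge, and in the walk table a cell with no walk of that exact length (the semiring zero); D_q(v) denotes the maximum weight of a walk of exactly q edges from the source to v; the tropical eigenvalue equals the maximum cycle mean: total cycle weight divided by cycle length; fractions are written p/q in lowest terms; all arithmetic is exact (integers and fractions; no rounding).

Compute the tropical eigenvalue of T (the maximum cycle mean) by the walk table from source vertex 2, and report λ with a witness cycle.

q=0: [-∞, -∞, 0]
q=1: [-18, 6, -9]
q=2: [9, -3, -13]
q=3: [0, 2, 14]
Optimal cycle mean attained by: cycle 0->2->1->0, total 5 + 6 + 3, length 3.
Answer: λ = 14/3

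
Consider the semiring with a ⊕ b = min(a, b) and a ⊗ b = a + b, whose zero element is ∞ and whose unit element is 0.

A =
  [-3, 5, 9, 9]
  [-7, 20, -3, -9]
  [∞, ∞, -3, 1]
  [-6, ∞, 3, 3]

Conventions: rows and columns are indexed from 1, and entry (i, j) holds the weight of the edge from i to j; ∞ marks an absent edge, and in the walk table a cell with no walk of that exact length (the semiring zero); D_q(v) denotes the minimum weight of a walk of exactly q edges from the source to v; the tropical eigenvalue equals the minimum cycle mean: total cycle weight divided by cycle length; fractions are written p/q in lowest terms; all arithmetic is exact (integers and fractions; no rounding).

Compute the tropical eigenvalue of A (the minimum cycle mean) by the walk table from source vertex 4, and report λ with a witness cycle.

q=0: [∞, ∞, ∞, 0]
q=1: [-6, ∞, 3, 3]
q=2: [-9, -1, 0, 3]
q=3: [-12, -4, -4, -10]
q=4: [-16, -7, -7, -13]
Optimal cycle mean attained by: cycle 1->2->4->1, total 5 + (-9) + (-6), length 3.
Answer: λ = -10/3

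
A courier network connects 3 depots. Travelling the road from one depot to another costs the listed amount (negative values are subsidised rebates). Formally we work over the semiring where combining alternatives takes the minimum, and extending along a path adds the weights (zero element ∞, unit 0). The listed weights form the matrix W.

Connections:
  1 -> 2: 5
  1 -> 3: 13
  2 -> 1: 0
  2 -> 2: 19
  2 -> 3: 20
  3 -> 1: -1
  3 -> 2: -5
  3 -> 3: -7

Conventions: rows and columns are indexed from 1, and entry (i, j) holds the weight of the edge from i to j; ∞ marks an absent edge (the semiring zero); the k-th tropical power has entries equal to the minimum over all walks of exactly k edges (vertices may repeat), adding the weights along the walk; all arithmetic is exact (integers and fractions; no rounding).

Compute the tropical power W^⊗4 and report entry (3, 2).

W^⊗2:
  [5, 8, 6]
  [19, 5, 13]
  [-8, -12, -14]
W^⊗3:
  [5, 1, -1]
  [5, 8, 6]
  [-15, -19, -21]
W^⊗4:
  [-2, -6, -8]
  [5, 1, -1]
  [-22, -26, -28]
Key observation: the optimum is the walk 3->3->3->3->2, with weight (-7) + (-7) + (-7) + (-5) = -26.
Optimal value attained by: walk 3->3->3->3->2.
Answer: (W^⊗4)[3][2] = -26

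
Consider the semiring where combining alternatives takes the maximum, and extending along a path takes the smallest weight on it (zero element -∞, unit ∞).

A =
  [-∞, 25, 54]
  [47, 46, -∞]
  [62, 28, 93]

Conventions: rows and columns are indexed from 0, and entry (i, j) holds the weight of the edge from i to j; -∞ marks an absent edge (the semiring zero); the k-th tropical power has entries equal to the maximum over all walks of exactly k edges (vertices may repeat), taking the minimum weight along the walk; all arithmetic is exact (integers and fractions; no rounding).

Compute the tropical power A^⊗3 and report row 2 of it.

A^⊗2:
  [54, 28, 54]
  [46, 46, 47]
  [62, 28, 93]
A^⊗3:
  [54, 28, 54]
  [47, 46, 47]
  [62, 28, 93]
Answer: row 2 of A^⊗3 = [62, 28, 93]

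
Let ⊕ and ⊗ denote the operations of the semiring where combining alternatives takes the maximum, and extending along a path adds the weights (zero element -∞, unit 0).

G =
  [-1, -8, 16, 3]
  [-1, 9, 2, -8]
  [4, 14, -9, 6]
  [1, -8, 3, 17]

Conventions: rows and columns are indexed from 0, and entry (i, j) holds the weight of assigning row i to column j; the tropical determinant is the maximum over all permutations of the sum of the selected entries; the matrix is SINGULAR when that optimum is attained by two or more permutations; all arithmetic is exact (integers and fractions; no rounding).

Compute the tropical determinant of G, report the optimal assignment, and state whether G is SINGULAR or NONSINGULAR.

σ = (0, 1, 2, 3): (-1) + 9 + (-9) + 17 = 16
σ = (0, 1, 3, 2): (-1) + 9 + 6 + 3 = 17
σ = (0, 2, 1, 3): (-1) + 2 + 14 + 17 = 32
σ = (0, 2, 3, 1): (-1) + 2 + 6 + (-8) = -1
σ = (0, 3, 1, 2): (-1) + (-8) + 14 + 3 = 8
σ = (0, 3, 2, 1): (-1) + (-8) + (-9) + (-8) = -26
σ = (1, 0, 2, 3): (-8) + (-1) + (-9) + 17 = -1
σ = (1, 0, 3, 2): (-8) + (-1) + 6 + 3 = 0
σ = (1, 2, 0, 3): (-8) + 2 + 4 + 17 = 15
σ = (1, 2, 3, 0): (-8) + 2 + 6 + 1 = 1
σ = (1, 3, 0, 2): (-8) + (-8) + 4 + 3 = -9
σ = (1, 3, 2, 0): (-8) + (-8) + (-9) + 1 = -24
σ = (2, 0, 1, 3): 16 + (-1) + 14 + 17 = 46
σ = (2, 0, 3, 1): 16 + (-1) + 6 + (-8) = 13
σ = (2, 1, 0, 3): 16 + 9 + 4 + 17 = 46
σ = (2, 1, 3, 0): 16 + 9 + 6 + 1 = 32
σ = (2, 3, 0, 1): 16 + (-8) + 4 + (-8) = 4
σ = (2, 3, 1, 0): 16 + (-8) + 14 + 1 = 23
σ = (3, 0, 1, 2): 3 + (-1) + 14 + 3 = 19
σ = (3, 0, 2, 1): 3 + (-1) + (-9) + (-8) = -15
σ = (3, 1, 0, 2): 3 + 9 + 4 + 3 = 19
σ = (3, 1, 2, 0): 3 + 9 + (-9) + 1 = 4
σ = (3, 2, 0, 1): 3 + 2 + 4 + (-8) = 1
σ = (3, 2, 1, 0): 3 + 2 + 14 + 1 = 20
Optimal value attained by: σ = (2, 0, 1, 3).
Answer: det⊕(G) = 46; verdict: SINGULAR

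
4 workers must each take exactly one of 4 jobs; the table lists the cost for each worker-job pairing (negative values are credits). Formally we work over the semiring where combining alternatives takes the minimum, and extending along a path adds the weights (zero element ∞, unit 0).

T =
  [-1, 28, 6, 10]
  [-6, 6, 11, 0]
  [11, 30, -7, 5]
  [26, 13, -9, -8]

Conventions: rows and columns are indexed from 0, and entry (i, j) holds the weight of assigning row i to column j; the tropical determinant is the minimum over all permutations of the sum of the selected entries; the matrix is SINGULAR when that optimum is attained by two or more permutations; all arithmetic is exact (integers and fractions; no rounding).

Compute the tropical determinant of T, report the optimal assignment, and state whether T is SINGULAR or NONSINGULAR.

σ = (0, 1, 2, 3): (-1) + 6 + (-7) + (-8) = -10
σ = (0, 1, 3, 2): (-1) + 6 + 5 + (-9) = 1
σ = (0, 2, 1, 3): (-1) + 11 + 30 + (-8) = 32
σ = (0, 2, 3, 1): (-1) + 11 + 5 + 13 = 28
σ = (0, 3, 1, 2): (-1) + 0 + 30 + (-9) = 20
σ = (0, 3, 2, 1): (-1) + 0 + (-7) + 13 = 5
σ = (1, 0, 2, 3): 28 + (-6) + (-7) + (-8) = 7
σ = (1, 0, 3, 2): 28 + (-6) + 5 + (-9) = 18
σ = (1, 2, 0, 3): 28 + 11 + 11 + (-8) = 42
σ = (1, 2, 3, 0): 28 + 11 + 5 + 26 = 70
σ = (1, 3, 0, 2): 28 + 0 + 11 + (-9) = 30
σ = (1, 3, 2, 0): 28 + 0 + (-7) + 26 = 47
σ = (2, 0, 1, 3): 6 + (-6) + 30 + (-8) = 22
σ = (2, 0, 3, 1): 6 + (-6) + 5 + 13 = 18
σ = (2, 1, 0, 3): 6 + 6 + 11 + (-8) = 15
σ = (2, 1, 3, 0): 6 + 6 + 5 + 26 = 43
σ = (2, 3, 0, 1): 6 + 0 + 11 + 13 = 30
σ = (2, 3, 1, 0): 6 + 0 + 30 + 26 = 62
σ = (3, 0, 1, 2): 10 + (-6) + 30 + (-9) = 25
σ = (3, 0, 2, 1): 10 + (-6) + (-7) + 13 = 10
σ = (3, 1, 0, 2): 10 + 6 + 11 + (-9) = 18
σ = (3, 1, 2, 0): 10 + 6 + (-7) + 26 = 35
σ = (3, 2, 0, 1): 10 + 11 + 11 + 13 = 45
σ = (3, 2, 1, 0): 10 + 11 + 30 + 26 = 77
Optimal value attained by: σ = (0, 1, 2, 3).
Answer: det⊕(T) = -10; verdict: NONSINGULAR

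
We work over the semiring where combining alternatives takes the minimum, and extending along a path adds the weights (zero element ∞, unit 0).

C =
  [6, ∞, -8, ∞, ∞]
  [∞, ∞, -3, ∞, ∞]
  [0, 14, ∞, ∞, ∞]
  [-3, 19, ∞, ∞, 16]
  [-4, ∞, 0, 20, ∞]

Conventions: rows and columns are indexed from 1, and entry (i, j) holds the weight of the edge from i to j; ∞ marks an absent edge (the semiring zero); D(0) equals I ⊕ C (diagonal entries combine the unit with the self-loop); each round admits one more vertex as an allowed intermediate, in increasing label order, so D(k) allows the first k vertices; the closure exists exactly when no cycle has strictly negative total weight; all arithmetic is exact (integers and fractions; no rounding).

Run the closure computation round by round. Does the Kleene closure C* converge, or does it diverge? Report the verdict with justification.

D(0):
  [0, ∞, -8, ∞, ∞]
  [∞, 0, -3, ∞, ∞]
  [0, 14, 0, ∞, ∞]
  [-3, 19, ∞, 0, 16]
  [-4, ∞, 0, 20, 0]
Detection: at round 1, diagonal entry (3, 3) turns strictly negative.
Key observation: the cycle 3->1->3 has total weight 0 + (-8), which is strictly negative.
Answer: DIVERGES — negative cycle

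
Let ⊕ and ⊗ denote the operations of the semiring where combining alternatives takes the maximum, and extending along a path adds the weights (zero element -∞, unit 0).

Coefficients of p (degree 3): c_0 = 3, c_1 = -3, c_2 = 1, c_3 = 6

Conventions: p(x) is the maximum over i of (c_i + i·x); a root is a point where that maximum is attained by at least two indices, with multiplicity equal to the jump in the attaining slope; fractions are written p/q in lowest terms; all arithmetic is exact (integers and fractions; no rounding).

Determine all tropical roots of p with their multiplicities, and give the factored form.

hull edge (i=0, c=3) to (i=3, c=6): slope 1, span 3
Factored form: p(x) = 6 ⊗ (x ⊕ (-1)) ⊗ (x ⊕ (-1)) ⊗ (x ⊕ (-1))
Answer: roots = -1 (mult 3)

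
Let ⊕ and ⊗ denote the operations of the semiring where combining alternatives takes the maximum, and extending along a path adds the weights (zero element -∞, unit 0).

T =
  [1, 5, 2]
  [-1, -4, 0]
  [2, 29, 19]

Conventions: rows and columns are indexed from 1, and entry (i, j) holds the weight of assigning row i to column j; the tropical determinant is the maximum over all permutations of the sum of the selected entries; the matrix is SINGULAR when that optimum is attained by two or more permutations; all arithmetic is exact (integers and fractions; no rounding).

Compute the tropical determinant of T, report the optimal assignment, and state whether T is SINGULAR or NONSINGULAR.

σ = (1, 2, 3): 1 + (-4) + 19 = 16
σ = (1, 3, 2): 1 + 0 + 29 = 30
σ = (2, 1, 3): 5 + (-1) + 19 = 23
σ = (2, 3, 1): 5 + 0 + 2 = 7
σ = (3, 1, 2): 2 + (-1) + 29 = 30
σ = (3, 2, 1): 2 + (-4) + 2 = 0
Optimal value attained by: σ = (1, 3, 2).
Answer: det⊕(T) = 30; verdict: SINGULAR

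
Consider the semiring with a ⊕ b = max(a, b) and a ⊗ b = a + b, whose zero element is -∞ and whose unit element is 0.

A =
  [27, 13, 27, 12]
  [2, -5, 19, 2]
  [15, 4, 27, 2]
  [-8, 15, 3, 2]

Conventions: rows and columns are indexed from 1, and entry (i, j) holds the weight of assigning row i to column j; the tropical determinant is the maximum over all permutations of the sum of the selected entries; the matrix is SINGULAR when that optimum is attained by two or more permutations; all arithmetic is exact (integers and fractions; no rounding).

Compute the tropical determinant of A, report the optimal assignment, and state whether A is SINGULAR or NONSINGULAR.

σ = (1, 2, 3, 4): 27 + (-5) + 27 + 2 = 51
σ = (1, 2, 4, 3): 27 + (-5) + 2 + 3 = 27
σ = (1, 3, 2, 4): 27 + 19 + 4 + 2 = 52
σ = (1, 3, 4, 2): 27 + 19 + 2 + 15 = 63
σ = (1, 4, 2, 3): 27 + 2 + 4 + 3 = 36
σ = (1, 4, 3, 2): 27 + 2 + 27 + 15 = 71
σ = (2, 1, 3, 4): 13 + 2 + 27 + 2 = 44
σ = (2, 1, 4, 3): 13 + 2 + 2 + 3 = 20
σ = (2, 3, 1, 4): 13 + 19 + 15 + 2 = 49
σ = (2, 3, 4, 1): 13 + 19 + 2 + (-8) = 26
σ = (2, 4, 1, 3): 13 + 2 + 15 + 3 = 33
σ = (2, 4, 3, 1): 13 + 2 + 27 + (-8) = 34
σ = (3, 1, 2, 4): 27 + 2 + 4 + 2 = 35
σ = (3, 1, 4, 2): 27 + 2 + 2 + 15 = 46
σ = (3, 2, 1, 4): 27 + (-5) + 15 + 2 = 39
σ = (3, 2, 4, 1): 27 + (-5) + 2 + (-8) = 16
σ = (3, 4, 1, 2): 27 + 2 + 15 + 15 = 59
σ = (3, 4, 2, 1): 27 + 2 + 4 + (-8) = 25
σ = (4, 1, 2, 3): 12 + 2 + 4 + 3 = 21
σ = (4, 1, 3, 2): 12 + 2 + 27 + 15 = 56
σ = (4, 2, 1, 3): 12 + (-5) + 15 + 3 = 25
σ = (4, 2, 3, 1): 12 + (-5) + 27 + (-8) = 26
σ = (4, 3, 1, 2): 12 + 19 + 15 + 15 = 61
σ = (4, 3, 2, 1): 12 + 19 + 4 + (-8) = 27
Optimal value attained by: σ = (1, 4, 3, 2).
Answer: det⊕(A) = 71; verdict: NONSINGULAR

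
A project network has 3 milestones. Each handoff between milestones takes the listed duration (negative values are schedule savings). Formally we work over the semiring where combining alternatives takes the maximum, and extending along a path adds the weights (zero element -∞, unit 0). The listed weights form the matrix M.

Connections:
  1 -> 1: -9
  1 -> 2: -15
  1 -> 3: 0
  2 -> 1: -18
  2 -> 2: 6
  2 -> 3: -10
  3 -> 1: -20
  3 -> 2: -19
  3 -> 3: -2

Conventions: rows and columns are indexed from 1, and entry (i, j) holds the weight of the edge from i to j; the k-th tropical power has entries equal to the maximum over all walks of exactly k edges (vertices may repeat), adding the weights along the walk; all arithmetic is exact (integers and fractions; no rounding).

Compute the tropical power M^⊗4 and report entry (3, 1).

M^⊗2:
  [-18, -9, -2]
  [-12, 12, -4]
  [-22, -13, -4]
M^⊗3:
  [-22, -3, -4]
  [-6, 18, 2]
  [-24, -7, -6]
M^⊗4:
  [-21, 3, -6]
  [0, 24, 8]
  [-25, -1, -8]
Key observation: the optimum is the walk 3->2->2->2->1, with weight (-19) + 6 + 6 + (-18) = -25.
Optimal value attained by: walk 3->2->2->2->1.
Answer: (M^⊗4)[3][1] = -25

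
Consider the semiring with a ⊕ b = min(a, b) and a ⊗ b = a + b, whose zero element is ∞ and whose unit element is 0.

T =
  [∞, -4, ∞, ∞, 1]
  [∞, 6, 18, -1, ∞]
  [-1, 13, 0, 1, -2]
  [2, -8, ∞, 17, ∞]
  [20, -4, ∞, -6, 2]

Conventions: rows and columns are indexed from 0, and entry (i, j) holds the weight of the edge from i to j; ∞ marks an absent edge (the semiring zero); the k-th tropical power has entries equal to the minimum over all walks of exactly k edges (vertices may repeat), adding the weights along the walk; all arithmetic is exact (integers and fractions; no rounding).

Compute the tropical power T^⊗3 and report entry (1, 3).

T^⊗2:
  [21, -3, 14, -5, 3]
  [1, -9, 18, 5, 16]
  [-1, -7, 0, -8, -2]
  [19, -2, 10, -9, 3]
  [-4, -14, 14, -5, 4]
T^⊗3:
  [-3, -13, 14, -4, 5]
  [7, -3, 9, -10, 2]
  [-6, -16, 0, -8, -2]
  [-7, -17, 10, -3, 5]
  [-3, -13, 4, -15, -3]
Key observation: the optimum is the walk 1->3->1->3, with weight (-1) + (-8) + (-1) = -10.
Optimal value attained by: walk 1->3->1->3.
Answer: (T^⊗3)[1][3] = -10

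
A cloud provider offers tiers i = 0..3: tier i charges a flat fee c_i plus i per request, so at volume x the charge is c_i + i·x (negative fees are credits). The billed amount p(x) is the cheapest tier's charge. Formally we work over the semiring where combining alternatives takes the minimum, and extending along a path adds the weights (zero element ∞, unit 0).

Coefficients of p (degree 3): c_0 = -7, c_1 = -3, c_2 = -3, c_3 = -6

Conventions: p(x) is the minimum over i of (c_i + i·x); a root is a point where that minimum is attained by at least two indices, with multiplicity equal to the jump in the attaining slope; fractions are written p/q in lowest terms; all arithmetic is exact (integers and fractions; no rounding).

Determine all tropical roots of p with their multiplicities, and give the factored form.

hull edge (i=0, c=-7) to (i=3, c=-6): slope 1/3, span 3
Factored form: p(x) = -6 ⊗ (x ⊕ (-1/3)) ⊗ (x ⊕ (-1/3)) ⊗ (x ⊕ (-1/3))
Answer: roots = -1/3 (mult 3)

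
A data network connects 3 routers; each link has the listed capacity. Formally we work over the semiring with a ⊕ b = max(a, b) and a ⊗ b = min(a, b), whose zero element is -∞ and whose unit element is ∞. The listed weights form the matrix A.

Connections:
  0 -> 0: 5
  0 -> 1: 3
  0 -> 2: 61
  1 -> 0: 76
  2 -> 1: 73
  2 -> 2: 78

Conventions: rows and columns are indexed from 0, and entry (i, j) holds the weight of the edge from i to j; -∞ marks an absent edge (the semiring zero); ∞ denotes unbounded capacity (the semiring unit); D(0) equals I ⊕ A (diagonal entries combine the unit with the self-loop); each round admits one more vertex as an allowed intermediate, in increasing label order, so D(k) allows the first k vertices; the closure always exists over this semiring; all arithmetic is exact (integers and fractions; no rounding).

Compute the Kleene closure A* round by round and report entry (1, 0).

D(0):
  [∞, 3, 61]
  [76, ∞, -∞]
  [-∞, 73, ∞]
D(1):
  [∞, 3, 61]
  [76, ∞, 61]
  [-∞, 73, ∞]
D(2):
  [∞, 3, 61]
  [76, ∞, 61]
  [73, 73, ∞]
D(3):
  [∞, 61, 61]
  [76, ∞, 61]
  [73, 73, ∞]
Answer: A*[1][0] = 76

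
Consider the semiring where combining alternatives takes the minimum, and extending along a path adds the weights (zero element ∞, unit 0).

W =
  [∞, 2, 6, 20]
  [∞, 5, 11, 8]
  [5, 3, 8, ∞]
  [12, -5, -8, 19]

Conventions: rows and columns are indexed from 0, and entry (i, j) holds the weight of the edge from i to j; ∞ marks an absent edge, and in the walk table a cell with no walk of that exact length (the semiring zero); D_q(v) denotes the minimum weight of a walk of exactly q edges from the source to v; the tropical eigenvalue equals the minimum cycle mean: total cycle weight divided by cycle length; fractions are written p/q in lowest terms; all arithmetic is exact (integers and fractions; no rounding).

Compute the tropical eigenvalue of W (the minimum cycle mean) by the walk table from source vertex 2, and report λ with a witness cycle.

q=0: [∞, ∞, 0, ∞]
q=1: [5, 3, 8, ∞]
q=2: [13, 7, 11, 11]
q=3: [16, 6, 3, 15]
q=4: [8, 6, 7, 14]
Optimal cycle mean attained by: cycle 1->3->2->1, total 8 + (-8) + 3, length 3.
Answer: λ = 1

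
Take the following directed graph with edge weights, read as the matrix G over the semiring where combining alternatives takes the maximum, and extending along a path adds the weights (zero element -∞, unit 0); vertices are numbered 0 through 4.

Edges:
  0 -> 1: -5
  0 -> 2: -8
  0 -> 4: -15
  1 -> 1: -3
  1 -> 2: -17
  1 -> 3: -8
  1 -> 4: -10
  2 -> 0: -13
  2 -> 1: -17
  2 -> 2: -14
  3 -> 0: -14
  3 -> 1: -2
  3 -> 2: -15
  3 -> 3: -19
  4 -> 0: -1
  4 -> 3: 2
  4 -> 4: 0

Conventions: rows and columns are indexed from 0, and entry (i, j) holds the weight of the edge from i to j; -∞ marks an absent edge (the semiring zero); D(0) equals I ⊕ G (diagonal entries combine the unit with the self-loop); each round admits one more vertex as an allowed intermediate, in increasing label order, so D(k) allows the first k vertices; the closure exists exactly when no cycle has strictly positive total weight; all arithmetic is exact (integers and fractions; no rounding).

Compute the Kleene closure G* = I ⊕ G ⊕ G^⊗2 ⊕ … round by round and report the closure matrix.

D(0):
  [0, -5, -8, -∞, -15]
  [-∞, 0, -17, -8, -10]
  [-13, -17, 0, -∞, -∞]
  [-14, -2, -15, 0, -∞]
  [-1, -∞, -∞, 2, 0]
D(1):
  [0, -5, -8, -∞, -15]
  [-∞, 0, -17, -8, -10]
  [-13, -17, 0, -∞, -28]
  [-14, -2, -15, 0, -29]
  [-1, -6, -9, 2, 0]
D(2):
  [0, -5, -8, -13, -15]
  [-∞, 0, -17, -8, -10]
  [-13, -17, 0, -25, -27]
  [-14, -2, -15, 0, -12]
  [-1, -6, -9, 2, 0]
D(3):
  [0, -5, -8, -13, -15]
  [-30, 0, -17, -8, -10]
  [-13, -17, 0, -25, -27]
  [-14, -2, -15, 0, -12]
  [-1, -6, -9, 2, 0]
D(4):
  [0, -5, -8, -13, -15]
  [-22, 0, -17, -8, -10]
  [-13, -17, 0, -25, -27]
  [-14, -2, -15, 0, -12]
  [-1, 0, -9, 2, 0]
D(5):
  [0, -5, -8, -13, -15]
  [-11, 0, -17, -8, -10]
  [-13, -17, 0, -25, -27]
  [-13, -2, -15, 0, -12]
  [-1, 0, -9, 2, 0]
Answer: G* = [[0, -5, -8, -13, -15], [-11, 0, -17, -8, -10], [-13, -17, 0, -25, -27], [-13, -2, -15, 0, -12], [-1, 0, -9, 2, 0]]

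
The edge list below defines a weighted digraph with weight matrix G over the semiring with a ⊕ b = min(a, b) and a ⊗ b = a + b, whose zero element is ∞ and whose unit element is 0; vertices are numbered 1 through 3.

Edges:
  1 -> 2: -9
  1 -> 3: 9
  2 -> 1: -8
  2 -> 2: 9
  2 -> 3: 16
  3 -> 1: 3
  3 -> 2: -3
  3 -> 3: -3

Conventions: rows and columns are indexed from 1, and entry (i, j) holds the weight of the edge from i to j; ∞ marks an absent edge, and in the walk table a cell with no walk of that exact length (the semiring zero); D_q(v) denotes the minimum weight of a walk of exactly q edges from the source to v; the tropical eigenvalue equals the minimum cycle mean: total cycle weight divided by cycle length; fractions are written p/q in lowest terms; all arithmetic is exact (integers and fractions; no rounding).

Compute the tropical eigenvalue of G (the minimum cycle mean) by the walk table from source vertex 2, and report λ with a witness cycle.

q=0: [∞, 0, ∞]
q=1: [-8, 9, 16]
q=2: [1, -17, 1]
q=3: [-25, -8, -2]
Optimal cycle mean attained by: cycle 1->2->1, total (-9) + (-8), length 2.
Answer: λ = -17/2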